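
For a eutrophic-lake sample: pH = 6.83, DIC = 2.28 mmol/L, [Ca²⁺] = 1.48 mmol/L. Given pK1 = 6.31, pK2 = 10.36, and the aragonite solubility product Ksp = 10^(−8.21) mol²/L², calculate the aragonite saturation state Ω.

α₂ = 1 / (1 + [H⁺]/K2 + [H⁺]²/(K1K2)) = 1 / (1 + 10^+3.53 + 10^+3.01)
   = 1 / (1 + 3388.4 + 1023.3) = 1/4412.7 = 0.0002266
[CO3²⁻] = α₂ × DIC = 0.0002266 × 2.28 = 0.0005167 mmol/L = 0.5167 μmol/L
Ksp = 10^(−8.21) = 6.166×10^-9
Ω = [Ca²⁺][CO3²⁻]/Ksp = (1.48×10^-3)(5.167×10^-7) / 6.166×10^-9 = 0.124

Ω = 0.124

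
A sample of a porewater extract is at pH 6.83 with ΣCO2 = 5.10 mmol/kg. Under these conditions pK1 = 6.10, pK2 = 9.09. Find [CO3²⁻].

[CO3²⁻] = 0.0235 mmol/kg

α₂ = 1 / (1 + [H⁺]/K2 + [H⁺]²/(K1K2)) = 1 / (1 + 10^+2.26 + 10^+1.53)
   = 1 / (1 + 181.97 + 33.884) = 1/216.85 = 0.004611
[CO3²⁻] = α₂ × DIC = 0.004611 × 5.10 = 0.0235 mmol/kg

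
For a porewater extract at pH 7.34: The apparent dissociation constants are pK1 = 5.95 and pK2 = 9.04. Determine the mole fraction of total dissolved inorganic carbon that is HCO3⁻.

α₁ = 1 / (1 + [H⁺]/K1 + K2/[H⁺]) = 1 / (1 + 10^-1.39 + 10^-1.70)
   = 1 / (1 + 0.040738 + 0.019953) = 1/1.0607 = 0.9428

α₁ = 0.943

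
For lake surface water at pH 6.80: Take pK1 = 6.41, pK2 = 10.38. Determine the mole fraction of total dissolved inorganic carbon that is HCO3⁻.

α₁ = 1 / (1 + [H⁺]/K1 + K2/[H⁺]) = 1 / (1 + 10^-0.39 + 10^-3.58)
   = 1 / (1 + 0.40738 + 0.00026303) = 1/1.4076 = 0.7104

α₁ = 0.710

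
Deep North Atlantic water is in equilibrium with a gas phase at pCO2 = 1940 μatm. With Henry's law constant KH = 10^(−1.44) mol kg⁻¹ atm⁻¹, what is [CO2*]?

[CO2*] = 70.4 μmol/kg

KH = 10^(−1.44) = 3.631×10^-2 mol kg⁻¹ atm⁻¹
[CO2*] = KH · pCO2 = 3.631×10^-2 × 1940×10^-6 atm = 7.04×10^-5 mol/kg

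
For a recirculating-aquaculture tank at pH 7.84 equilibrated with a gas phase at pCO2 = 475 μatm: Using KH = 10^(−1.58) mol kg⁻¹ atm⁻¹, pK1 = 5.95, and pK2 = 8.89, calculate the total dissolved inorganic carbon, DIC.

DIC = 1.07 mmol/kg

[CO2*] = KH · pCO2 = 10^(−1.58) × 475×10^-6 = 1.249×10^-5 mol/kg
α₀ = 1/(1 + K1/[H⁺] + K1K2/[H⁺]²) = 1/(1 + 10^+1.89 + 10^+0.84) = 0.01169
DIC = [CO2*]/α₀ = 1.249×10^-5 / 0.01169 = 1.07 mmol/kg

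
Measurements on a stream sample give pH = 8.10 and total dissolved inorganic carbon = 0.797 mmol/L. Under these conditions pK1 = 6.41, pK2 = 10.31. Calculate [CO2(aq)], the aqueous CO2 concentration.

[CO2*] = 15.9 μmol/L

α₀ = 1 / (1 + K1/[H⁺] + K1K2/[H⁺]²) = 1 / (1 + 10^+1.69 + 10^-0.52)
   = 1 / (1 + 48.978 + 0.30200) = 1/50.280 = 0.01989
[CO2*] = α₀ × DIC = 0.01989 × 0.797 = 0.0159 mmol/L = 15.9 μmol/L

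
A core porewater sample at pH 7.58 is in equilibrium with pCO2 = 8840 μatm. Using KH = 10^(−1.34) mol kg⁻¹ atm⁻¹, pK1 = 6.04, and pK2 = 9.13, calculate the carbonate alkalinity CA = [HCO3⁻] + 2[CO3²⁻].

[CO2*] = KH · pCO2 = 10^(−1.34) × 8840×10^-6 = 4.041×10^-4 mol/kg
α₀ = 1/(1 + K1/[H⁺] + K1K2/[H⁺]²) = 1/(1 + 10^+1.54 + 10^-0.01) = 0.02728
DIC = [CO2*]/α₀ = 4.041×10^-4 / 0.02728 = 14.81 mmol/kg
CA = (α₁ + 2α₂)·DIC = (0.9461 + 2×0.02666) × 14.81 = 14.8 mmol/kg

CA = 14.8 mmol/kg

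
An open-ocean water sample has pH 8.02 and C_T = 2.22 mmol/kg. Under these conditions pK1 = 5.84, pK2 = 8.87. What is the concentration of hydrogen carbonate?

[HCO3⁻] = 1.93 mmol/kg

α₁ = 1 / (1 + [H⁺]/K1 + K2/[H⁺]) = 1 / (1 + 10^-2.18 + 10^-0.85)
   = 1 / (1 + 0.0066069 + 0.14125) = 1/1.1479 = 0.8712
[HCO3⁻] = α₁ × DIC = 0.8712 × 2.22 = 1.93 mmol/kg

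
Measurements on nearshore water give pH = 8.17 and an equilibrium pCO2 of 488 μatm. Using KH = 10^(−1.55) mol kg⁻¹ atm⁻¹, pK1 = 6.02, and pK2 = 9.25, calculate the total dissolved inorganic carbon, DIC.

[CO2*] = KH · pCO2 = 10^(−1.55) × 488×10^-6 = 1.375×10^-5 mol/kg
α₀ = 1/(1 + K1/[H⁺] + K1K2/[H⁺]²) = 1/(1 + 10^+2.15 + 10^+1.07) = 0.006493
DIC = [CO2*]/α₀ = 1.375×10^-5 / 0.006493 = 2.12 mmol/kg

DIC = 2.12 mmol/kg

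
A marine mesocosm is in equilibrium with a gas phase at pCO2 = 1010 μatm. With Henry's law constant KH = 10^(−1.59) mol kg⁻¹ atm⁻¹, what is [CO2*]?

KH = 10^(−1.59) = 2.570×10^-2 mol kg⁻¹ atm⁻¹
[CO2*] = KH · pCO2 = 2.570×10^-2 × 1010×10^-6 atm = 2.60×10^-5 mol/kg

[CO2*] = 26.0 μmol/kg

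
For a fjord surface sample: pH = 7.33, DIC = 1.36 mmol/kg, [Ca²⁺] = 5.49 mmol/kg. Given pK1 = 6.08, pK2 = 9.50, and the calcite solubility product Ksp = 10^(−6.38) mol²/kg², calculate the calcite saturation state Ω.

Ω = 0.114

α₂ = 1 / (1 + [H⁺]/K2 + [H⁺]²/(K1K2)) = 1 / (1 + 10^+2.17 + 10^+0.92)
   = 1 / (1 + 147.91 + 8.3176) = 1/157.23 = 0.006360
[CO3²⁻] = α₂ × DIC = 0.006360 × 1.36 = 0.008650 mmol/kg = 8.650 μmol/kg
Ksp = 10^(−6.38) = 4.169×10^-7
Ω = [Ca²⁺][CO3²⁻]/Ksp = (5.49×10^-3)(8.650×10^-6) / 4.169×10^-7 = 0.114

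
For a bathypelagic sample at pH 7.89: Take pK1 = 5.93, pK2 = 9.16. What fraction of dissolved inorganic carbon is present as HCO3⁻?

α₁ = 0.939

α₁ = 1 / (1 + [H⁺]/K1 + K2/[H⁺]) = 1 / (1 + 10^-1.96 + 10^-1.27)
   = 1 / (1 + 0.010965 + 0.053703) = 1/1.0647 = 0.9393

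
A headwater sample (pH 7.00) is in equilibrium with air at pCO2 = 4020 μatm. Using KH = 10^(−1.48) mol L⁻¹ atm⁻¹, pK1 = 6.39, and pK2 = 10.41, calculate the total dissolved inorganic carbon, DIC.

DIC = 0.676 mmol/L

[CO2*] = KH · pCO2 = 10^(−1.48) × 4020×10^-6 = 1.331×10^-4 mol/L
α₀ = 1/(1 + K1/[H⁺] + K1K2/[H⁺]²) = 1/(1 + 10^+0.61 + 10^-2.80) = 0.1970
DIC = [CO2*]/α₀ = 1.331×10^-4 / 0.1970 = 0.676 mmol/L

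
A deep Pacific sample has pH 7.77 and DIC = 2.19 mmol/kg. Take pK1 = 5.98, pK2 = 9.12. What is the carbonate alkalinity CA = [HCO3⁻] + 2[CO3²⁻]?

CA = [HCO3⁻] + 2[CO3²⁻] = (α₁ + 2α₂)·DIC
At pH 7.77: [H⁺]/K1 = 10^-1.79 = 0.016218, K2/[H⁺] = 10^-1.35 = 0.044668
α₁ = 1/(1 + 0.016218 + 0.044668) = 1/1.0609 = 0.9426; α₂ = α₁·K2/[H⁺] = 0.04210
α₁ + 2α₂ = 1.0268
CA = 1.0268 × 2.19 = 2.25 mmol/kg

CA = 2.25 mmol/kg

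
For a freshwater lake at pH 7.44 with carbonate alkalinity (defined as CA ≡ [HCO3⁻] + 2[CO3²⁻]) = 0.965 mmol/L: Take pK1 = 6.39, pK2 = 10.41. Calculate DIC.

DIC = 1.05 mmol/L

CA = [HCO3⁻] + 2[CO3²⁻] = (α₁ + 2α₂)·DIC
At pH 7.44: [H⁺]/K1 = 10^-1.05 = 0.089125, K2/[H⁺] = 10^-2.97 = 0.0010715
α₁ = 1/(1 + 0.089125 + 0.0010715) = 1/1.0902 = 0.9173; α₂ = α₁·K2/[H⁺] = 0.0009829
α₁ + 2α₂ = 0.9192
DIC = CA / (α₁ + 2α₂) = 0.965 / 0.9192 = 1.05 mmol/L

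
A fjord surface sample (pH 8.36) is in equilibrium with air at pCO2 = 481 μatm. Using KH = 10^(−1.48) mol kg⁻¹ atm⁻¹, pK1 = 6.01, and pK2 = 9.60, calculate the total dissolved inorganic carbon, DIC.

DIC = 3.79 mmol/kg

[CO2*] = KH · pCO2 = 10^(−1.48) × 481×10^-6 = 1.593×10^-5 mol/kg
α₀ = 1/(1 + K1/[H⁺] + K1K2/[H⁺]²) = 1/(1 + 10^+2.35 + 10^+1.11) = 0.004206
DIC = [CO2*]/α₀ = 1.593×10^-5 / 0.004206 = 3.79 mmol/kg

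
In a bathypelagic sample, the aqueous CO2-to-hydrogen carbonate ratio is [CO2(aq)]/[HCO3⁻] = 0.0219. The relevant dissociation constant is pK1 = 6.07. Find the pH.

pH = 7.73

From K1 = [H⁺][HCO3⁻]/[CO2(aq)]:  pH = pK1 − log₁₀([CO2(aq)]/[HCO3⁻])
log₁₀(0.0219) = -1.660
pH = 6.07 − (-1.660) = 7.73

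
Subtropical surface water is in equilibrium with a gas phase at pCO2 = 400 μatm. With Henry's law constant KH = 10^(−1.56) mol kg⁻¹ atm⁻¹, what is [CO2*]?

[CO2*] = 11.0 μmol/kg

KH = 10^(−1.56) = 2.754×10^-2 mol kg⁻¹ atm⁻¹
[CO2*] = KH · pCO2 = 2.754×10^-2 × 400×10^-6 atm = 1.10×10^-5 mol/kg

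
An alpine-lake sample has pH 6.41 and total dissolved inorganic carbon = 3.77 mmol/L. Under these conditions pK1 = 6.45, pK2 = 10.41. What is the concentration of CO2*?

α₀ = 1 / (1 + K1/[H⁺] + K1K2/[H⁺]²) = 1 / (1 + 10^-0.04 + 10^-4.04)
   = 1 / (1 + 0.91201 + 9.1201×10^-5) = 1/1.9121 = 0.5230
[CO2*] = α₀ × DIC = 0.5230 × 3.77 = 1.97 mmol/L

[CO2*] = 1.97 mmol/L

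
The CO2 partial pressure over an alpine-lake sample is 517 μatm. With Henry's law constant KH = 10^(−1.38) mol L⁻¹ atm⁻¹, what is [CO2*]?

[CO2*] = 21.6 μmol/L

KH = 10^(−1.38) = 4.169×10^-2 mol L⁻¹ atm⁻¹
[CO2*] = KH · pCO2 = 4.169×10^-2 × 517×10^-6 atm = 2.16×10^-5 mol/L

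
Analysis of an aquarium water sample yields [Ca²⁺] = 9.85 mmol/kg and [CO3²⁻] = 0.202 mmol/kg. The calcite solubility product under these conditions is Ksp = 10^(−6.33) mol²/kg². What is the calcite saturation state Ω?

Ω = 4.25

Ksp = 10^(−6.33) = 4.677×10^-7
Ω = [Ca²⁺][CO3²⁻]/Ksp = (9.85×10^-3)(0.202×10^-3) / 4.677×10^-7 = 4.25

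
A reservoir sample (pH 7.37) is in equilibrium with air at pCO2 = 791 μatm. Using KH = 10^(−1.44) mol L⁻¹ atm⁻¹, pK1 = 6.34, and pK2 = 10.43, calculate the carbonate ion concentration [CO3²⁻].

[CO3²⁻] = 0.268 μmol/L

[CO2*] = KH · pCO2 = 10^(−1.44) × 791×10^-6 = 2.872×10^-5 mol/L
α₀ = 1/(1 + K1/[H⁺] + K1K2/[H⁺]²) = 1/(1 + 10^+1.03 + 10^-2.03) = 0.08529
DIC = [CO2*]/α₀ = 2.872×10^-5 / 0.08529 = 0.3367 mmol/L
[CO3²⁻] = α₂·DIC; α₂ = 0.0007960, so [CO3²⁻] = 0.0007960 × 0.3367 = 0.000268 mmol/L = 0.268 μmol/L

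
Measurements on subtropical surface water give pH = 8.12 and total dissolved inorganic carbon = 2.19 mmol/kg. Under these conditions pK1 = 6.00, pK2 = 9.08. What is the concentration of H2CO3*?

α₀ = 1 / (1 + K1/[H⁺] + K1K2/[H⁺]²) = 1 / (1 + 10^+2.12 + 10^+1.16)
   = 1 / (1 + 131.83 + 14.454) = 1/147.28 = 0.006790
[CO2*] = α₀ × DIC = 0.006790 × 2.19 = 0.0149 mmol/kg = 14.9 μmol/kg

[CO2*] = 14.9 μmol/kg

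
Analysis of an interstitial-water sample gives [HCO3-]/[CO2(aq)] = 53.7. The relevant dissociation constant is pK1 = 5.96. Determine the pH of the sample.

From K1 = [H⁺][HCO3-]/[CO2(aq)]:  pH = pK1 + log₁₀([HCO3-]/[CO2(aq)])
log₁₀(53.7) = +1.730
pH = 5.96 + (+1.730) = 7.69

pH = 7.69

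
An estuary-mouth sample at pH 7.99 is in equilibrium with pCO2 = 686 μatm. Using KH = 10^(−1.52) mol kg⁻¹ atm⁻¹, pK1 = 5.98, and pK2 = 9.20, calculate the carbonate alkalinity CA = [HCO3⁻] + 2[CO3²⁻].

[CO2*] = KH · pCO2 = 10^(−1.52) × 686×10^-6 = 2.072×10^-5 mol/kg
α₀ = 1/(1 + K1/[H⁺] + K1K2/[H⁺]²) = 1/(1 + 10^+2.01 + 10^+0.80) = 0.009121
DIC = [CO2*]/α₀ = 2.072×10^-5 / 0.009121 = 2.271 mmol/kg
CA = (α₁ + 2α₂)·DIC = (0.9333 + 2×0.05755) × 2.271 = 2.38 mmol/kg

CA = 2.38 mmol/kg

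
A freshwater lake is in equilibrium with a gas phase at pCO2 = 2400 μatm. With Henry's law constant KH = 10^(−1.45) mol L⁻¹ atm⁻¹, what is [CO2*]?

[CO2*] = 85.2 μmol/L

KH = 10^(−1.45) = 3.548×10^-2 mol L⁻¹ atm⁻¹
[CO2*] = KH · pCO2 = 3.548×10^-2 × 2400×10^-6 atm = 8.52×10^-5 mol/L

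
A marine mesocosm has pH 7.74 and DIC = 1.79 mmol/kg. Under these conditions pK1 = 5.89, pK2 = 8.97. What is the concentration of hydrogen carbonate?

[HCO3⁻] = 1.67 mmol/kg

α₁ = 1 / (1 + [H⁺]/K1 + K2/[H⁺]) = 1 / (1 + 10^-1.85 + 10^-1.23)
   = 1 / (1 + 0.014125 + 0.058884) = 1/1.0730 = 0.9320
[HCO3⁻] = α₁ × DIC = 0.9320 × 1.79 = 1.67 mmol/kg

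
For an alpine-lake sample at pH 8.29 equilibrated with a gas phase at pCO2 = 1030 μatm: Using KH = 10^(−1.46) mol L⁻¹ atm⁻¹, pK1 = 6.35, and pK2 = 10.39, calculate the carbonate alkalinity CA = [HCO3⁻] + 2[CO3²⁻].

CA = 3.16 mmol/L

[CO2*] = KH · pCO2 = 10^(−1.46) × 1030×10^-6 = 3.571×10^-5 mol/L
α₀ = 1/(1 + K1/[H⁺] + K1K2/[H⁺]²) = 1/(1 + 10^+1.94 + 10^-0.16) = 0.01126
DIC = [CO2*]/α₀ = 3.571×10^-5 / 0.01126 = 3.171 mmol/L
CA = (α₁ + 2α₂)·DIC = (0.9809 + 2×0.007792) × 3.171 = 3.16 mmol/L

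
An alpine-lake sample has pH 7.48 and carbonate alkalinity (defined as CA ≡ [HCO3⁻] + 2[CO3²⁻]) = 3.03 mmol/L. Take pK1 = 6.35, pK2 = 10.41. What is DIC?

DIC = 3.25 mmol/L

CA = [HCO3⁻] + 2[CO3²⁻] = (α₁ + 2α₂)·DIC
At pH 7.48: [H⁺]/K1 = 10^-1.13 = 0.074131, K2/[H⁺] = 10^-2.93 = 0.0011749
α₁ = 1/(1 + 0.074131 + 0.0011749) = 1/1.0753 = 0.9300; α₂ = α₁·K2/[H⁺] = 0.001093
α₁ + 2α₂ = 0.9322
DIC = CA / (α₁ + 2α₂) = 3.03 / 0.9322 = 3.25 mmol/L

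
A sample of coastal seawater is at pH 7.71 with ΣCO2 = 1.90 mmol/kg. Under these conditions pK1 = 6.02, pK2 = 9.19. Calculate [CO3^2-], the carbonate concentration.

[CO3²⁻] = 0.0597 mmol/kg

α₂ = 1 / (1 + [H⁺]/K2 + [H⁺]²/(K1K2)) = 1 / (1 + 10^+1.48 + 10^-0.21)
   = 1 / (1 + 30.200 + 0.61660) = 1/31.816 = 0.03143
[CO3²⁻] = α₂ × DIC = 0.03143 × 1.90 = 0.0597 mmol/kg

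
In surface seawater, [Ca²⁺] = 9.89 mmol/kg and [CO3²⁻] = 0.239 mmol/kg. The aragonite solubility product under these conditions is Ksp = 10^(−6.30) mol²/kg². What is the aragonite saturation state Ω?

Ksp = 10^(−6.30) = 5.012×10^-7
Ω = [Ca²⁺][CO3²⁻]/Ksp = (9.89×10^-3)(0.239×10^-3) / 5.012×10^-7 = 4.72

Ω = 4.72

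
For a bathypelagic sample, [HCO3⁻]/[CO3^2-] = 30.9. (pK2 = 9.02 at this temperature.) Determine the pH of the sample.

pH = 7.53

From K2 = [H⁺][CO3^2-]/[HCO3⁻]:  pH = pK2 − log₁₀([HCO3⁻]/[CO3^2-])
log₁₀(30.9) = +1.490
pH = 9.02 − (+1.490) = 7.53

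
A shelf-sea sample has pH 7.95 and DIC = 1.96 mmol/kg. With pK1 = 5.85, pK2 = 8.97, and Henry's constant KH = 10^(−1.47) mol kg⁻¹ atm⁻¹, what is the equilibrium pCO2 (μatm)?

α₀ = 1 / (1 + K1/[H⁺] + K1K2/[H⁺]²) = 1 / (1 + 10^+2.10 + 10^+1.08)
   = 1 / (1 + 125.89 + 12.023) = 1/138.92 = 0.007199
[CO2*] = α₀ × DIC = 0.007199 × 1.96 = 0.01411 mmol/kg = 14.11 μmol/kg
pCO2 = [CO2*]/KH = 1.411×10^-5 / 3.388×10^-2 = 416 μatm

pCO2 = 416 μatm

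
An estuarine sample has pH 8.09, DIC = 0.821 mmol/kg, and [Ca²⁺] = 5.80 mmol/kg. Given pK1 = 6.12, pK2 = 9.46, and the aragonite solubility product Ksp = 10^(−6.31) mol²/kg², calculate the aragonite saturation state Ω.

Ω = 0.394

α₂ = 1 / (1 + [H⁺]/K2 + [H⁺]²/(K1K2)) = 1 / (1 + 10^+1.37 + 10^-0.60)
   = 1 / (1 + 23.442 + 0.25119) = 1/24.693 = 0.04050
[CO3²⁻] = α₂ × DIC = 0.04050 × 0.821 = 0.03325 mmol/kg
Ksp = 10^(−6.31) = 4.898×10^-7
Ω = [Ca²⁺][CO3²⁻]/Ksp = (5.80×10^-3)(3.325×10^-5) / 4.898×10^-7 = 0.394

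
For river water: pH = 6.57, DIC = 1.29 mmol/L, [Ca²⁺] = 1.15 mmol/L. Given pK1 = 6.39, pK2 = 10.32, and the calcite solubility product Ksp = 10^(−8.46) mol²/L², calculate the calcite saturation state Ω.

Ω = 0.0458

α₂ = 1 / (1 + [H⁺]/K2 + [H⁺]²/(K1K2)) = 1 / (1 + 10^+3.75 + 10^+3.57)
   = 1 / (1 + 5623.4 + 3715.4) = 1/9339.8 = 0.0001071
[CO3²⁻] = α₂ × DIC = 0.0001071 × 1.29 = 0.0001381 mmol/L = 0.1381 μmol/L
Ksp = 10^(−8.46) = 3.467×10^-9
Ω = [Ca²⁺][CO3²⁻]/Ksp = (1.15×10^-3)(1.381×10^-7) / 3.467×10^-9 = 0.0458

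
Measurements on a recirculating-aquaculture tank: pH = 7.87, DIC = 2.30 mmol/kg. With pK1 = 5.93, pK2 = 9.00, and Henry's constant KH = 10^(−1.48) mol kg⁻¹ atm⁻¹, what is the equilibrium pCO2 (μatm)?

α₀ = 1 / (1 + K1/[H⁺] + K1K2/[H⁺]²) = 1 / (1 + 10^+1.94 + 10^+0.81)
   = 1 / (1 + 87.096 + 6.4565) = 1/94.553 = 0.01058
[CO2*] = α₀ × DIC = 0.01058 × 2.30 = 0.02433 mmol/kg
pCO2 = [CO2*]/KH = 2.433×10^-5 / 3.311×10^-2 = 735 μatm

pCO2 = 735 μatm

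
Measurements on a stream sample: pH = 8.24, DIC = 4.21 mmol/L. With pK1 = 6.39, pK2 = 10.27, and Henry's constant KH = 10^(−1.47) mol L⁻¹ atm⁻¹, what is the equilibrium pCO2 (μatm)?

pCO2 = 1710 μatm

α₀ = 1 / (1 + K1/[H⁺] + K1K2/[H⁺]²) = 1 / (1 + 10^+1.85 + 10^-0.18)
   = 1 / (1 + 70.795 + 0.66069) = 1/72.455 = 0.01380
[CO2*] = α₀ × DIC = 0.01380 × 4.21 = 0.05810 mmol/L
pCO2 = [CO2*]/KH = 5.810×10^-5 / 3.388×10^-2 = 1710 μatm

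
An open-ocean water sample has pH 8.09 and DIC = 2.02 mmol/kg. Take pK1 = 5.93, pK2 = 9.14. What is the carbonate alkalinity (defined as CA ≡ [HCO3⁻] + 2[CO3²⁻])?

CA = [HCO3⁻] + 2[CO3²⁻] = (α₁ + 2α₂)·DIC
At pH 8.09: [H⁺]/K1 = 10^-2.16 = 0.0069183, K2/[H⁺] = 10^-1.05 = 0.089125
α₁ = 1/(1 + 0.0069183 + 0.089125) = 1/1.0960 = 0.9124; α₂ = α₁·K2/[H⁺] = 0.08132
α₁ + 2α₂ = 1.0750
CA = 1.0750 × 2.02 = 2.17 mmol/kg

CA = 2.17 mmol/kg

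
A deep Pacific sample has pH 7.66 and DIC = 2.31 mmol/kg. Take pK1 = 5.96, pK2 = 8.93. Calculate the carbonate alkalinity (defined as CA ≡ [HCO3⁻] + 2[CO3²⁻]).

CA = 2.38 mmol/kg

CA = [HCO3⁻] + 2[CO3²⁻] = (α₁ + 2α₂)·DIC
At pH 7.66: [H⁺]/K1 = 10^-1.70 = 0.019953, K2/[H⁺] = 10^-1.27 = 0.053703
α₁ = 1/(1 + 0.019953 + 0.053703) = 1/1.0737 = 0.9314; α₂ = α₁·K2/[H⁺] = 0.05002
α₁ + 2α₂ = 1.0314
CA = 1.0314 × 2.31 = 2.38 mmol/kg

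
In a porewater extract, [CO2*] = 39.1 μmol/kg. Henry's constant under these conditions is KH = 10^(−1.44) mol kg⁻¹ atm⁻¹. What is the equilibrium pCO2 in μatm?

pCO2 = 1080 μatm

KH = 10^(−1.44) = 3.631×10^-2 mol kg⁻¹ atm⁻¹
pCO2 = [CO2*]/KH = 39.1×10^-6 / 3.631×10^-2 = 1.08×10^-3 atm = 1080 μatm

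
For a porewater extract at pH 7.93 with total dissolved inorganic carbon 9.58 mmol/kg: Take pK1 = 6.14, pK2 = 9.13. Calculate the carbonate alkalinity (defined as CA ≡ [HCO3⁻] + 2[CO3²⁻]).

CA = 10.0 mmol/kg

CA = [HCO3⁻] + 2[CO3²⁻] = (α₁ + 2α₂)·DIC
At pH 7.93: [H⁺]/K1 = 10^-1.79 = 0.016218, K2/[H⁺] = 10^-1.20 = 0.063096
α₁ = 1/(1 + 0.016218 + 0.063096) = 1/1.0793 = 0.9265; α₂ = α₁·K2/[H⁺] = 0.05846
α₁ + 2α₂ = 1.0434
CA = 1.0434 × 9.58 = 10.0 mmol/kg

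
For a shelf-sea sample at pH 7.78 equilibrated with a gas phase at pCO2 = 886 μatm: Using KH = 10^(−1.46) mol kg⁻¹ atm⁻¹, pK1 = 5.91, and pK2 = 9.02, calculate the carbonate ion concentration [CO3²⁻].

[CO2*] = KH · pCO2 = 10^(−1.46) × 886×10^-6 = 3.072×10^-5 mol/kg
α₀ = 1/(1 + K1/[H⁺] + K1K2/[H⁺]²) = 1/(1 + 10^+1.87 + 10^+0.63) = 0.01259
DIC = [CO2*]/α₀ = 3.072×10^-5 / 0.01259 = 2.439 mmol/kg
[CO3²⁻] = α₂·DIC; α₂ = 0.05373, so [CO3²⁻] = 0.05373 × 2.439 = 0.131 mmol/kg

[CO3²⁻] = 0.131 mmol/kg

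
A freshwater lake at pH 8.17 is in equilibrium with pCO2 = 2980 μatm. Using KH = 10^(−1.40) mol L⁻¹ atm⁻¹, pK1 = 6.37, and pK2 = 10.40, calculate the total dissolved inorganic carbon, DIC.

DIC = 7.65 mmol/L

[CO2*] = KH · pCO2 = 10^(−1.40) × 2980×10^-6 = 1.186×10^-4 mol/L
α₀ = 1/(1 + K1/[H⁺] + K1K2/[H⁺]²) = 1/(1 + 10^+1.80 + 10^-0.43) = 0.01551
DIC = [CO2*]/α₀ = 1.186×10^-4 / 0.01551 = 7.65 mmol/L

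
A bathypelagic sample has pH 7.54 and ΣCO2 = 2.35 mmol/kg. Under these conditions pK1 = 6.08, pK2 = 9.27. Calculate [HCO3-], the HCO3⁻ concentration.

α₁ = 1 / (1 + [H⁺]/K1 + K2/[H⁺]) = 1 / (1 + 10^-1.46 + 10^-1.73)
   = 1 / (1 + 0.034674 + 0.018621) = 1/1.0533 = 0.9494
[HCO3⁻] = α₁ × DIC = 0.9494 × 2.35 = 2.23 mmol/kg

[HCO3⁻] = 2.23 mmol/kg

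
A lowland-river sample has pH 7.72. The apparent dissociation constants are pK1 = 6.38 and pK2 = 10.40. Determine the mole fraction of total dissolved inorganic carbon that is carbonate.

α₂ = 0.00199

α₂ = 1 / (1 + [H⁺]/K2 + [H⁺]²/(K1K2)) = 1 / (1 + 10^+2.68 + 10^+1.34)
   = 1 / (1 + 478.63 + 21.878) = 1/501.51 = 0.001994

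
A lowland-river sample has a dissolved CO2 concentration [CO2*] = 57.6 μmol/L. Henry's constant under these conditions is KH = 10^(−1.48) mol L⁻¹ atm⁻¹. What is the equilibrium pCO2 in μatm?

pCO2 = 1740 μatm

KH = 10^(−1.48) = 3.311×10^-2 mol L⁻¹ atm⁻¹
pCO2 = [CO2*]/KH = 57.6×10^-6 / 3.311×10^-2 = 1.74×10^-3 atm = 1740 μatm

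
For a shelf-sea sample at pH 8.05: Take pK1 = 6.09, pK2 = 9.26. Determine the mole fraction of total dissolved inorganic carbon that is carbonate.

α₂ = 0.0575

α₂ = 1 / (1 + [H⁺]/K2 + [H⁺]²/(K1K2)) = 1 / (1 + 10^+1.21 + 10^-0.75)
   = 1 / (1 + 16.218 + 0.17783) = 1/17.396 = 0.05748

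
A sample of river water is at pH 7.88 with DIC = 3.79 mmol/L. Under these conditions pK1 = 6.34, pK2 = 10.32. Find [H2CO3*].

[CO2*] = 0.106 mmol/L

α₀ = 1 / (1 + K1/[H⁺] + K1K2/[H⁺]²) = 1 / (1 + 10^+1.54 + 10^-0.90)
   = 1 / (1 + 34.674 + 0.12589) = 1/35.800 = 0.02793
[CO2*] = α₀ × DIC = 0.02793 × 3.79 = 0.106 mmol/L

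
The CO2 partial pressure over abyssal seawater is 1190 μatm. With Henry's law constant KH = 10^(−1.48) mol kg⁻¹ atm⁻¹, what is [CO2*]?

KH = 10^(−1.48) = 3.311×10^-2 mol kg⁻¹ atm⁻¹
[CO2*] = KH · pCO2 = 3.311×10^-2 × 1190×10^-6 atm = 3.94×10^-5 mol/kg

[CO2*] = 39.4 μmol/kg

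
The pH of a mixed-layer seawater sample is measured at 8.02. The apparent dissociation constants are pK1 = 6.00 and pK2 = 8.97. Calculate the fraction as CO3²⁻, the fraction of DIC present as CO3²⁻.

α₂ = 0.100

α₂ = 1 / (1 + [H⁺]/K2 + [H⁺]²/(K1K2)) = 1 / (1 + 10^+0.95 + 10^-1.07)
   = 1 / (1 + 8.9125 + 0.085114) = 1/9.9976 = 0.1000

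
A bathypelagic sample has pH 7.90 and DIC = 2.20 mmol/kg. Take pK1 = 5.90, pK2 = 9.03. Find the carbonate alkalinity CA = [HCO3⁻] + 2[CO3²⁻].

CA = 2.33 mmol/kg

CA = [HCO3⁻] + 2[CO3²⁻] = (α₁ + 2α₂)·DIC
At pH 7.90: [H⁺]/K1 = 10^-2.00 = 0.010000, K2/[H⁺] = 10^-1.13 = 0.074131
α₁ = 1/(1 + 0.010000 + 0.074131) = 1/1.0841 = 0.9224; α₂ = α₁·K2/[H⁺] = 0.06838
α₁ + 2α₂ = 1.0592
CA = 1.0592 × 2.20 = 2.33 mmol/kg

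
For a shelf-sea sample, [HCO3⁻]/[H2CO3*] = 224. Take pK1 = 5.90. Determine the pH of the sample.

pH = 8.25

From K1 = [H⁺][HCO3⁻]/[H2CO3*]:  pH = pK1 + log₁₀([HCO3⁻]/[H2CO3*])
log₁₀(224) = +2.350
pH = 5.90 + (+2.350) = 8.25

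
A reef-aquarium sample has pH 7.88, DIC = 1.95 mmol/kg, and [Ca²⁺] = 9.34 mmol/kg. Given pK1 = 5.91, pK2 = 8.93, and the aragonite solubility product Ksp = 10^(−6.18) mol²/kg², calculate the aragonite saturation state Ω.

Ω = 2.23

α₂ = 1 / (1 + [H⁺]/K2 + [H⁺]²/(K1K2)) = 1 / (1 + 10^+1.05 + 10^-0.92)
   = 1 / (1 + 11.220 + 0.12023) = 1/12.340 = 0.08103
[CO3²⁻] = α₂ × DIC = 0.08103 × 1.95 = 0.1580 mmol/kg
Ksp = 10^(−6.18) = 6.607×10^-7
Ω = [Ca²⁺][CO3²⁻]/Ksp = (9.34×10^-3)(1.580×10^-4) / 6.607×10^-7 = 2.23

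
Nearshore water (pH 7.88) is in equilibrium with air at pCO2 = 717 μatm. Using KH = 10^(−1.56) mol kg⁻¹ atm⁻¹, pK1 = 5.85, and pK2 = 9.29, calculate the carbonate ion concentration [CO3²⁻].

[CO3²⁻] = 0.0823 mmol/kg

[CO2*] = KH · pCO2 = 10^(−1.56) × 717×10^-6 = 1.975×10^-5 mol/kg
α₀ = 1/(1 + K1/[H⁺] + K1K2/[H⁺]²) = 1/(1 + 10^+2.03 + 10^+0.62) = 0.008903
DIC = [CO2*]/α₀ = 1.975×10^-5 / 0.008903 = 2.218 mmol/kg
[CO3²⁻] = α₂·DIC; α₂ = 0.03711, so [CO3²⁻] = 0.03711 × 2.218 = 0.0823 mmol/kg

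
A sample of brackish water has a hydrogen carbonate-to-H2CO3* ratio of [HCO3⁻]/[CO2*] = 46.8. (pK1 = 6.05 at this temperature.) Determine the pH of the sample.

From K1 = [H⁺][HCO3⁻]/[CO2*]:  pH = pK1 + log₁₀([HCO3⁻]/[CO2*])
log₁₀(46.8) = +1.670
pH = 6.05 + (+1.670) = 7.72

pH = 7.72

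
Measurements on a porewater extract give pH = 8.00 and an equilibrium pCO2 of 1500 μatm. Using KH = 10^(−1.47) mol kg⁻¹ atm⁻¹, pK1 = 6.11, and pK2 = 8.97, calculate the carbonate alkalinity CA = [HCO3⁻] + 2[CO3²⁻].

CA = 4.79 mmol/kg

[CO2*] = KH · pCO2 = 10^(−1.47) × 1500×10^-6 = 5.083×10^-5 mol/kg
α₀ = 1/(1 + K1/[H⁺] + K1K2/[H⁺]²) = 1/(1 + 10^+1.89 + 10^+0.92) = 0.01150
DIC = [CO2*]/α₀ = 5.083×10^-5 / 0.01150 = 4.419 mmol/kg
CA = (α₁ + 2α₂)·DIC = (0.8928 + 2×0.09567) × 4.419 = 4.79 mmol/kg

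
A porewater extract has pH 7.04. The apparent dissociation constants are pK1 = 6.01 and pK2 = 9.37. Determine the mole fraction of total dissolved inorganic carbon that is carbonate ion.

α₂ = 0.00426

α₂ = 1 / (1 + [H⁺]/K2 + [H⁺]²/(K1K2)) = 1 / (1 + 10^+2.33 + 10^+1.30)
   = 1 / (1 + 213.80 + 19.953) = 1/234.75 = 0.004260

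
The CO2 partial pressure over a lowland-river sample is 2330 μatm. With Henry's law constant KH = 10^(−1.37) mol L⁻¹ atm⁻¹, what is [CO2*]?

KH = 10^(−1.37) = 4.266×10^-2 mol L⁻¹ atm⁻¹
[CO2*] = KH · pCO2 = 4.266×10^-2 × 2330×10^-6 atm = 9.94×10^-5 mol/L

[CO2*] = 99.4 μmol/L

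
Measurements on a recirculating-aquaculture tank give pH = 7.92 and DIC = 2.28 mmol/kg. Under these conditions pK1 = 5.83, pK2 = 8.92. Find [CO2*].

[CO2*] = 16.7 μmol/kg

α₀ = 1 / (1 + K1/[H⁺] + K1K2/[H⁺]²) = 1 / (1 + 10^+2.09 + 10^+1.09)
   = 1 / (1 + 123.03 + 12.303) = 1/136.33 = 0.007335
[CO2*] = α₀ × DIC = 0.007335 × 2.28 = 0.0167 mmol/kg = 16.7 μmol/kg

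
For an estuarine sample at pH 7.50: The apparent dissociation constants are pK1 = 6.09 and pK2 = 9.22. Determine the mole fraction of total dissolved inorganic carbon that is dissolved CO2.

α₀ = 1 / (1 + K1/[H⁺] + K1K2/[H⁺]²) = 1 / (1 + 10^+1.41 + 10^-0.31)
   = 1 / (1 + 25.704 + 0.48978) = 1/27.194 = 0.03677

α₀ = 0.0368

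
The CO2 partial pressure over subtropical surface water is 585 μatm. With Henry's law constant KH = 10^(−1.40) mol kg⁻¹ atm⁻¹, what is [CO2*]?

[CO2*] = 23.3 μmol/kg

KH = 10^(−1.40) = 3.981×10^-2 mol kg⁻¹ atm⁻¹
[CO2*] = KH · pCO2 = 3.981×10^-2 × 585×10^-6 atm = 2.33×10^-5 mol/kg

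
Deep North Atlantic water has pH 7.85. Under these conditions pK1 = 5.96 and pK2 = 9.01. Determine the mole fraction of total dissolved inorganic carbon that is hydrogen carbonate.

α₁ = 1 / (1 + [H⁺]/K1 + K2/[H⁺]) = 1 / (1 + 10^-1.89 + 10^-1.16)
   = 1 / (1 + 0.012882 + 0.069183) = 1/1.0821 = 0.9242

α₁ = 0.924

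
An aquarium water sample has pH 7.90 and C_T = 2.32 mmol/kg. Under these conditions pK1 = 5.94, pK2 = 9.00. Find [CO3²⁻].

α₂ = 1 / (1 + [H⁺]/K2 + [H⁺]²/(K1K2)) = 1 / (1 + 10^+1.10 + 10^-0.86)
   = 1 / (1 + 12.589 + 0.13804) = 1/13.727 = 0.07285
[CO3²⁻] = α₂ × DIC = 0.07285 × 2.32 = 0.169 mmol/kg

[CO3²⁻] = 0.169 mmol/kg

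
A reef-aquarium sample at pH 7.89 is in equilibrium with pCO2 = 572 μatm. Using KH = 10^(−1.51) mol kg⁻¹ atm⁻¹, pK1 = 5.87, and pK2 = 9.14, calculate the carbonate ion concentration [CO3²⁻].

[CO2*] = KH · pCO2 = 10^(−1.51) × 572×10^-6 = 1.768×10^-5 mol/kg
α₀ = 1/(1 + K1/[H⁺] + K1K2/[H⁺]²) = 1/(1 + 10^+2.02 + 10^+0.77) = 0.008960
DIC = [CO2*]/α₀ = 1.768×10^-5 / 0.008960 = 1.973 mmol/kg
[CO3²⁻] = α₂·DIC; α₂ = 0.05276, so [CO3²⁻] = 0.05276 × 1.973 = 0.104 mmol/kg

[CO3²⁻] = 0.104 mmol/kg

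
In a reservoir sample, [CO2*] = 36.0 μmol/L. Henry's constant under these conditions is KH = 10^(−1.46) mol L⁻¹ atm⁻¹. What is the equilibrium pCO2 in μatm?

KH = 10^(−1.46) = 3.467×10^-2 mol L⁻¹ atm⁻¹
pCO2 = [CO2*]/KH = 36.0×10^-6 / 3.467×10^-2 = 1.04×10^-3 atm = 1040 μatm

pCO2 = 1040 μatm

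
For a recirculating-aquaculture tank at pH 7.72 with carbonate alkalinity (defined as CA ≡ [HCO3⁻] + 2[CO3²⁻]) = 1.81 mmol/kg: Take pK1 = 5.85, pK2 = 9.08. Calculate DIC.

CA = [HCO3⁻] + 2[CO3²⁻] = (α₁ + 2α₂)·DIC
At pH 7.72: [H⁺]/K1 = 10^-1.87 = 0.013490, K2/[H⁺] = 10^-1.36 = 0.043652
α₁ = 1/(1 + 0.013490 + 0.043652) = 1/1.0571 = 0.9459; α₂ = α₁·K2/[H⁺] = 0.04129
α₁ + 2α₂ = 1.0285
DIC = CA / (α₁ + 2α₂) = 1.81 / 1.0285 = 1.76 mmol/kg

DIC = 1.76 mmol/kg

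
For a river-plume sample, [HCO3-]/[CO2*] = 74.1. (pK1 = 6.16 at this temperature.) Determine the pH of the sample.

pH = 8.03

From K1 = [H⁺][HCO3-]/[CO2*]:  pH = pK1 + log₁₀([HCO3-]/[CO2*])
log₁₀(74.1) = +1.870
pH = 6.16 + (+1.870) = 8.03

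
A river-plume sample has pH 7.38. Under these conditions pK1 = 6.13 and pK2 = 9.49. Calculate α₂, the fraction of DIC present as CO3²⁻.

α₂ = 1 / (1 + [H⁺]/K2 + [H⁺]²/(K1K2)) = 1 / (1 + 10^+2.11 + 10^+0.86)
   = 1 / (1 + 128.82 + 7.2444) = 1/137.07 = 0.007296

α₂ = 0.00730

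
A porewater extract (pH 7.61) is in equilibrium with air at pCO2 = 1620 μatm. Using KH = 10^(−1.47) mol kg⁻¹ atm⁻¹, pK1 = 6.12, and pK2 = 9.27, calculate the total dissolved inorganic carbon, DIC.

[CO2*] = KH · pCO2 = 10^(−1.47) × 1620×10^-6 = 5.489×10^-5 mol/kg
α₀ = 1/(1 + K1/[H⁺] + K1K2/[H⁺]²) = 1/(1 + 10^+1.49 + 10^-0.17) = 0.03069
DIC = [CO2*]/α₀ = 5.489×10^-5 / 0.03069 = 1.79 mmol/kg

DIC = 1.79 mmol/kg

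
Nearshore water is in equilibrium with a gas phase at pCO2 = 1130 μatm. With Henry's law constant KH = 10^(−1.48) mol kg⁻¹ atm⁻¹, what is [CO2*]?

KH = 10^(−1.48) = 3.311×10^-2 mol kg⁻¹ atm⁻¹
[CO2*] = KH · pCO2 = 3.311×10^-2 × 1130×10^-6 atm = 3.74×10^-5 mol/kg

[CO2*] = 37.4 μmol/kg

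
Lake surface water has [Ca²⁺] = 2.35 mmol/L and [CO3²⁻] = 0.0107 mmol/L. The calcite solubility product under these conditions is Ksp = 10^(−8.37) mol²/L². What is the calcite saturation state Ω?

Ksp = 10^(−8.37) = 4.266×10^-9
Ω = [Ca²⁺][CO3²⁻]/Ksp = (2.35×10^-3)(0.0107×10^-3) / 4.266×10^-9 = 5.89

Ω = 5.89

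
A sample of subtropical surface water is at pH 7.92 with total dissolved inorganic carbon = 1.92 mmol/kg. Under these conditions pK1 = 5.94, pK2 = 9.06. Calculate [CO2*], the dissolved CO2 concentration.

[CO2*] = 18.6 μmol/kg

α₀ = 1 / (1 + K1/[H⁺] + K1K2/[H⁺]²) = 1 / (1 + 10^+1.98 + 10^+0.84)
   = 1 / (1 + 95.499 + 6.9183) = 1/103.42 = 0.009670
[CO2*] = α₀ × DIC = 0.009670 × 1.92 = 0.0186 mmol/kg = 18.6 μmol/kg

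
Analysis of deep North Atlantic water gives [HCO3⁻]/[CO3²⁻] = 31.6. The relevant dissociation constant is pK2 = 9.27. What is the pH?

From K2 = [H⁺][CO3²⁻]/[HCO3⁻]:  pH = pK2 − log₁₀([HCO3⁻]/[CO3²⁻])
log₁₀(31.6) = +1.500
pH = 9.27 − (+1.500) = 7.77

pH = 7.77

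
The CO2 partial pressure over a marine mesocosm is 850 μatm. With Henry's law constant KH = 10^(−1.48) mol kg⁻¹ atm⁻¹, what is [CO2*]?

[CO2*] = 28.1 μmol/kg

KH = 10^(−1.48) = 3.311×10^-2 mol kg⁻¹ atm⁻¹
[CO2*] = KH · pCO2 = 3.311×10^-2 × 850×10^-6 atm = 2.81×10^-5 mol/kg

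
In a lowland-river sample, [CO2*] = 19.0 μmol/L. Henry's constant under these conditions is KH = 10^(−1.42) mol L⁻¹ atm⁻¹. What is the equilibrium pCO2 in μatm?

KH = 10^(−1.42) = 3.802×10^-2 mol L⁻¹ atm⁻¹
pCO2 = [CO2*]/KH = 19.0×10^-6 / 3.802×10^-2 = 5.00×10^-4 atm = 500 μatm

pCO2 = 500 μatm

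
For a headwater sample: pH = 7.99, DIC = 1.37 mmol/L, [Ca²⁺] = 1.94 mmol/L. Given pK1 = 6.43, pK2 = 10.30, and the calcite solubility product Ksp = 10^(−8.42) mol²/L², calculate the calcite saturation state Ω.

Ω = 3.32

α₂ = 1 / (1 + [H⁺]/K2 + [H⁺]²/(K1K2)) = 1 / (1 + 10^+2.31 + 10^+0.75)
   = 1 / (1 + 204.17 + 5.6234) = 1/210.80 = 0.004744
[CO3²⁻] = α₂ × DIC = 0.004744 × 1.37 = 0.006499 mmol/L = 6.499 μmol/L
Ksp = 10^(−8.42) = 3.802×10^-9
Ω = [Ca²⁺][CO3²⁻]/Ksp = (1.94×10^-3)(6.499×10^-6) / 3.802×10^-9 = 3.32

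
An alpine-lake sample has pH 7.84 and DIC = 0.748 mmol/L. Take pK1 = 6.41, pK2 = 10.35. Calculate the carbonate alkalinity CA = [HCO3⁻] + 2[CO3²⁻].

CA = 0.724 mmol/L

CA = [HCO3⁻] + 2[CO3²⁻] = (α₁ + 2α₂)·DIC
At pH 7.84: [H⁺]/K1 = 10^-1.43 = 0.037154, K2/[H⁺] = 10^-2.51 = 0.0030903
α₁ = 1/(1 + 0.037154 + 0.0030903) = 1/1.0402 = 0.9613; α₂ = α₁·K2/[H⁺] = 0.002971
α₁ + 2α₂ = 0.9673
CA = 0.9673 × 0.748 = 0.724 mmol/L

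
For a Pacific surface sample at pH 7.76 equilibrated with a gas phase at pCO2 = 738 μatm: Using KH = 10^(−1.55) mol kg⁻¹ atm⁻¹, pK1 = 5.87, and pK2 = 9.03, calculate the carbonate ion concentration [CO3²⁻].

[CO3²⁻] = 0.0867 mmol/kg

[CO2*] = KH · pCO2 = 10^(−1.55) × 738×10^-6 = 2.080×10^-5 mol/kg
α₀ = 1/(1 + K1/[H⁺] + K1K2/[H⁺]²) = 1/(1 + 10^+1.89 + 10^+0.62) = 0.01208
DIC = [CO2*]/α₀ = 2.080×10^-5 / 0.01208 = 1.722 mmol/kg
[CO3²⁻] = α₂·DIC; α₂ = 0.05035, so [CO3²⁻] = 0.05035 × 1.722 = 0.0867 mmol/kg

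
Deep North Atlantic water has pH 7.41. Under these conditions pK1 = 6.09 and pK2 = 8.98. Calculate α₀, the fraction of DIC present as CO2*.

α₀ = 0.0445

α₀ = 1 / (1 + K1/[H⁺] + K1K2/[H⁺]²) = 1 / (1 + 10^+1.32 + 10^-0.25)
   = 1 / (1 + 20.893 + 0.56234) = 1/22.455 = 0.04453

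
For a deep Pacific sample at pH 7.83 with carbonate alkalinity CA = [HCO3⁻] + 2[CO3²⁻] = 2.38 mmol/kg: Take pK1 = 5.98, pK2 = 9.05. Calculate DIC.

CA = [HCO3⁻] + 2[CO3²⁻] = (α₁ + 2α₂)·DIC
At pH 7.83: [H⁺]/K1 = 10^-1.85 = 0.014125, K2/[H⁺] = 10^-1.22 = 0.060256
α₁ = 1/(1 + 0.014125 + 0.060256) = 1/1.0744 = 0.9308; α₂ = α₁·K2/[H⁺] = 0.05608
α₁ + 2α₂ = 1.0429
DIC = CA / (α₁ + 2α₂) = 2.38 / 1.0429 = 2.28 mmol/kg

DIC = 2.28 mmol/kg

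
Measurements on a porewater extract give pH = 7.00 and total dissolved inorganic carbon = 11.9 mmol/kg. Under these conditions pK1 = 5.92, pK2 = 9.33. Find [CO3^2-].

[CO3²⁻] = 0.0512 mmol/kg

α₂ = 1 / (1 + [H⁺]/K2 + [H⁺]²/(K1K2)) = 1 / (1 + 10^+2.33 + 10^+1.25)
   = 1 / (1 + 213.80 + 17.783) = 1/232.58 = 0.004300
[CO3²⁻] = α₂ × DIC = 0.004300 × 11.9 = 0.0512 mmol/kg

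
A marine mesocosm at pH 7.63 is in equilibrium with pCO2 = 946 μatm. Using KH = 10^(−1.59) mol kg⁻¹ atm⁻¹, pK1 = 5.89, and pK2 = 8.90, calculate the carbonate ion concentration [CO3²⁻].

[CO3²⁻] = 0.0718 mmol/kg

[CO2*] = KH · pCO2 = 10^(−1.59) × 946×10^-6 = 2.432×10^-5 mol/kg
α₀ = 1/(1 + K1/[H⁺] + K1K2/[H⁺]²) = 1/(1 + 10^+1.74 + 10^+0.47) = 0.01698
DIC = [CO2*]/α₀ = 2.432×10^-5 / 0.01698 = 1.432 mmol/kg
[CO3²⁻] = α₂·DIC; α₂ = 0.05010, so [CO3²⁻] = 0.05010 × 1.432 = 0.0718 mmol/kg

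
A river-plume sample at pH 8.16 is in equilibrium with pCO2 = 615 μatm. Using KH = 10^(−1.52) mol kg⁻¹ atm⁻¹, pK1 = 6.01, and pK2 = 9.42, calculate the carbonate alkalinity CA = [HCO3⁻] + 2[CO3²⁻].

CA = 2.91 mmol/kg

[CO2*] = KH · pCO2 = 10^(−1.52) × 615×10^-6 = 1.857×10^-5 mol/kg
α₀ = 1/(1 + K1/[H⁺] + K1K2/[H⁺]²) = 1/(1 + 10^+2.15 + 10^+0.89) = 0.006666
DIC = [CO2*]/α₀ = 1.857×10^-5 / 0.006666 = 2.786 mmol/kg
CA = (α₁ + 2α₂)·DIC = (0.9416 + 2×0.05174) × 2.786 = 2.91 mmol/kg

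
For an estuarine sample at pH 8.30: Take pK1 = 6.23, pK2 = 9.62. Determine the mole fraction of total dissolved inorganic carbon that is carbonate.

α₂ = 1 / (1 + [H⁺]/K2 + [H⁺]²/(K1K2)) = 1 / (1 + 10^+1.32 + 10^-0.75)
   = 1 / (1 + 20.893 + 0.17783) = 1/22.071 = 0.04531

α₂ = 0.0453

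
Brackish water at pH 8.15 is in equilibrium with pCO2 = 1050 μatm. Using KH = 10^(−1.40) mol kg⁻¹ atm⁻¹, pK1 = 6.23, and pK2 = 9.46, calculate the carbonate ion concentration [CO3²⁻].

[CO2*] = KH · pCO2 = 10^(−1.40) × 1050×10^-6 = 4.180×10^-5 mol/kg
α₀ = 1/(1 + K1/[H⁺] + K1K2/[H⁺]²) = 1/(1 + 10^+1.92 + 10^+0.61) = 0.01133
DIC = [CO2*]/α₀ = 4.180×10^-5 / 0.01133 = 3.689 mmol/kg
[CO3²⁻] = α₂·DIC; α₂ = 0.04616, so [CO3²⁻] = 0.04616 × 3.689 = 0.170 mmol/kg

[CO3²⁻] = 0.170 mmol/kg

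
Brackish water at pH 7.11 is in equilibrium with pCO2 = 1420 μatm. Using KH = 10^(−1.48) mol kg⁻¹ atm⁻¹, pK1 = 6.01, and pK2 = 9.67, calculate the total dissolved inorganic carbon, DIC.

[CO2*] = KH · pCO2 = 10^(−1.48) × 1420×10^-6 = 4.702×10^-5 mol/kg
α₀ = 1/(1 + K1/[H⁺] + K1K2/[H⁺]²) = 1/(1 + 10^+1.10 + 10^-1.46) = 0.07340
DIC = [CO2*]/α₀ = 4.702×10^-5 / 0.07340 = 0.641 mmol/kg

DIC = 0.641 mmol/kg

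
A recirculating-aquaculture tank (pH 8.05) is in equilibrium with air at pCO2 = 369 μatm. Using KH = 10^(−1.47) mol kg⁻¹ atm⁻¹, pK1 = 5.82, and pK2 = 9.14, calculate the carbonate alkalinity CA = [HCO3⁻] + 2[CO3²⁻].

CA = 2.47 mmol/kg

[CO2*] = KH · pCO2 = 10^(−1.47) × 369×10^-6 = 1.250×10^-5 mol/kg
α₀ = 1/(1 + K1/[H⁺] + K1K2/[H⁺]²) = 1/(1 + 10^+2.23 + 10^+1.14) = 0.005416
DIC = [CO2*]/α₀ = 1.250×10^-5 / 0.005416 = 2.308 mmol/kg
CA = (α₁ + 2α₂)·DIC = (0.9198 + 2×0.07477) × 2.308 = 2.47 mmol/kg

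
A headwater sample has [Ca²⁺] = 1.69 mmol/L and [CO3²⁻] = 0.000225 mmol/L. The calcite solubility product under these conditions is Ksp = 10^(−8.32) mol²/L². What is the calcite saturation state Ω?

Ksp = 10^(−8.32) = 4.786×10^-9
Ω = [Ca²⁺][CO3²⁻]/Ksp = (1.69×10^-3)(0.000225×10^-3) / 4.786×10^-9 = 0.0794

Ω = 0.0794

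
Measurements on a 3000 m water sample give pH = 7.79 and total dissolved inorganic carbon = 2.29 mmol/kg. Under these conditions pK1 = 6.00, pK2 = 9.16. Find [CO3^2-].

[CO3²⁻] = 0.0923 mmol/kg

α₂ = 1 / (1 + [H⁺]/K2 + [H⁺]²/(K1K2)) = 1 / (1 + 10^+1.37 + 10^-0.42)
   = 1 / (1 + 23.442 + 0.38019) = 1/24.822 = 0.04029
[CO3²⁻] = α₂ × DIC = 0.04029 × 2.29 = 0.0923 mmol/kg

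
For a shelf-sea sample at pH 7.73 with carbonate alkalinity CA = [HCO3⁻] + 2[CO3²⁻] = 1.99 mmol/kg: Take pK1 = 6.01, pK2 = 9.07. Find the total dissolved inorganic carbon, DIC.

CA = [HCO3⁻] + 2[CO3²⁻] = (α₁ + 2α₂)·DIC
At pH 7.73: [H⁺]/K1 = 10^-1.72 = 0.019055, K2/[H⁺] = 10^-1.34 = 0.045709
α₁ = 1/(1 + 0.019055 + 0.045709) = 1/1.0648 = 0.9392; α₂ = α₁·K2/[H⁺] = 0.04293
α₁ + 2α₂ = 1.0250
DIC = CA / (α₁ + 2α₂) = 1.99 / 1.0250 = 1.94 mmol/kg

DIC = 1.94 mmol/kg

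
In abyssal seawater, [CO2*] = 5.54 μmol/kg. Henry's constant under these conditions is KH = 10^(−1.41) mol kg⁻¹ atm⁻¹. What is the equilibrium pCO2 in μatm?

KH = 10^(−1.41) = 3.890×10^-2 mol kg⁻¹ atm⁻¹
pCO2 = [CO2*]/KH = 5.54×10^-6 / 3.890×10^-2 = 1.42×10^-4 atm = 142 μatm

pCO2 = 142 μatm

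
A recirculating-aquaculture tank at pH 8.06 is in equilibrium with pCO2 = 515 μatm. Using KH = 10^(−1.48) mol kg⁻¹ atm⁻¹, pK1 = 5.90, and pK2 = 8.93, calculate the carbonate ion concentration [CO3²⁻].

[CO2*] = KH · pCO2 = 10^(−1.48) × 515×10^-6 = 1.705×10^-5 mol/kg
α₀ = 1/(1 + K1/[H⁺] + K1K2/[H⁺]²) = 1/(1 + 10^+2.16 + 10^+1.29) = 0.006059
DIC = [CO2*]/α₀ = 1.705×10^-5 / 0.006059 = 2.815 mmol/kg
[CO3²⁻] = α₂·DIC; α₂ = 0.1181, so [CO3²⁻] = 0.1181 × 2.815 = 0.333 mmol/kg

[CO3²⁻] = 0.333 mmol/kg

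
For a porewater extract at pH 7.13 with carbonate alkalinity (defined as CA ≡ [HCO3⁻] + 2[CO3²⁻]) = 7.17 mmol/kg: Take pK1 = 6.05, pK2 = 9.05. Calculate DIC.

DIC = 7.67 mmol/kg

CA = [HCO3⁻] + 2[CO3²⁻] = (α₁ + 2α₂)·DIC
At pH 7.13: [H⁺]/K1 = 10^-1.08 = 0.083176, K2/[H⁺] = 10^-1.92 = 0.012023
α₁ = 1/(1 + 0.083176 + 0.012023) = 1/1.0952 = 0.9131; α₂ = α₁·K2/[H⁺] = 0.01098
α₁ + 2α₂ = 0.9350
DIC = CA / (α₁ + 2α₂) = 7.17 / 0.9350 = 7.67 mmol/kg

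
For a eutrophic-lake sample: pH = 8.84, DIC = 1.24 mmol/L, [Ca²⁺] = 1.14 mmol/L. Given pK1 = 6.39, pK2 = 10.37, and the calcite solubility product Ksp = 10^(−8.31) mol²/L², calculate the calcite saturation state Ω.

α₂ = 1 / (1 + [H⁺]/K2 + [H⁺]²/(K1K2)) = 1 / (1 + 10^+1.53 + 10^-0.92)
   = 1 / (1 + 33.884 + 0.12023) = 1/35.005 = 0.02857
[CO3²⁻] = α₂ × DIC = 0.02857 × 1.24 = 0.03542 mmol/L
Ksp = 10^(−8.31) = 4.898×10^-9
Ω = [Ca²⁺][CO3²⁻]/Ksp = (1.14×10^-3)(3.542×10^-5) / 4.898×10^-9 = 8.25

Ω = 8.25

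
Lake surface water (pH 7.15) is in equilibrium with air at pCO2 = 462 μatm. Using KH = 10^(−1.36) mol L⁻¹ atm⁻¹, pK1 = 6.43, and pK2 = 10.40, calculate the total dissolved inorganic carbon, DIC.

[CO2*] = KH · pCO2 = 10^(−1.36) × 462×10^-6 = 2.017×10^-5 mol/L
α₀ = 1/(1 + K1/[H⁺] + K1K2/[H⁺]²) = 1/(1 + 10^+0.72 + 10^-2.53) = 0.1600
DIC = [CO2*]/α₀ = 2.017×10^-5 / 0.1600 = 0.126 mmol/L

DIC = 0.126 mmol/L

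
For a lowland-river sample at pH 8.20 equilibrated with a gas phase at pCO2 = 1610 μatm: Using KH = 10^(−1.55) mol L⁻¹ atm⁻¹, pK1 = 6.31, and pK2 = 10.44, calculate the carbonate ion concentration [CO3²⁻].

[CO3²⁻] = 0.0203 mmol/L

[CO2*] = KH · pCO2 = 10^(−1.55) × 1610×10^-6 = 4.538×10^-5 mol/L
α₀ = 1/(1 + K1/[H⁺] + K1K2/[H⁺]²) = 1/(1 + 10^+1.89 + 10^-0.35) = 0.01265
DIC = [CO2*]/α₀ = 4.538×10^-5 / 0.01265 = 3.588 mmol/L
[CO3²⁻] = α₂·DIC; α₂ = 0.005649, so [CO3²⁻] = 0.005649 × 3.588 = 0.0203 mmol/L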